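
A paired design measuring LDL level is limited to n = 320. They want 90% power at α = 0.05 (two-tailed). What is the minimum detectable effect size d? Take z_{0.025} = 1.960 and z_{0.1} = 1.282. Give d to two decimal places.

d_min ≈ 0.18

For a single sample (or paired design) of n = 320: d_min = (z_{α/2} + z_β)/√n.
z-sum = 1.960 + 1.282 = 3.242.
d_min = 3.242 / √320 = 3.242 / 17.889 = 0.181.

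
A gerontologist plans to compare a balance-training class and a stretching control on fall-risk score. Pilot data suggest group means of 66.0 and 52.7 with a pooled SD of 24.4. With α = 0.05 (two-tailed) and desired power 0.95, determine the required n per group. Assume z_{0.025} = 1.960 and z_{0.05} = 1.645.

n = 88 per group

Cohen's d = |M₁ − M₂| / SD_pooled = |66.0 − 52.7| / 24.4 = 13.3 / 24.4 = 0.545.
For two independent groups with equal n: n = 2·((z_{α/2} + z_β) / d)².
z_{α/2} + z_β = 1.960 + 1.645 = 3.605.
n = 2 × (3.605 / 0.545)² = 2 × 6.615² = 2 × 43.75 = 87.5.
Round up to the next whole participant.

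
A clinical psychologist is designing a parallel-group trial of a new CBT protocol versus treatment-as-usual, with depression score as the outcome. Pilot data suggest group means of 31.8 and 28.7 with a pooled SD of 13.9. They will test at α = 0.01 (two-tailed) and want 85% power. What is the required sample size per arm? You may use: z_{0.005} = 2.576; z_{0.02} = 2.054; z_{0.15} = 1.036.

n = 525 per group

Cohen's d = |M₁ − M₂| / SD_pooled = |31.8 − 28.7| / 13.9 = 3.1 / 13.9 = 0.223.
For two independent groups with equal n: n = 2·((z_{α/2} + z_β) / d)².
z_{α/2} + z_β = 2.576 + 1.036 = 3.612.
n = 2 × (3.612 / 0.223)² = 2 × 16.197² = 2 × 262.35 = 524.7.
Round up to the next whole participant.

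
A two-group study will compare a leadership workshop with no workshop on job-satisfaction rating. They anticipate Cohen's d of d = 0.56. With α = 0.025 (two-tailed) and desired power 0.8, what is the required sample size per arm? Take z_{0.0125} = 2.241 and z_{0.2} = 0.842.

n = 61 per group

For two independent groups with equal n: n = 2·((z_{α/2} + z_β) / d)².
z_{α/2} + z_β = 2.241 + 0.842 = 3.083.
n = 2 × (3.083 / 0.56)² = 2 × 5.505² = 2 × 30.31 = 60.6.
Round up to the next whole participant.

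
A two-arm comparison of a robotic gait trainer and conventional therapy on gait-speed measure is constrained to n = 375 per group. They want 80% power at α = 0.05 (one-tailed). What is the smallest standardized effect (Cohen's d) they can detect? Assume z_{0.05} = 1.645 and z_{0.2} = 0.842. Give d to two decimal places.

d_min ≈ 0.18

For two independent groups of n = 375 each: d_min = (z_{α} + z_β)·√(2/n).
z-sum = 1.645 + 0.842 = 2.487.
d_min = 2.487 × √(2/375) = 2.487 × 0.0730 = 0.182.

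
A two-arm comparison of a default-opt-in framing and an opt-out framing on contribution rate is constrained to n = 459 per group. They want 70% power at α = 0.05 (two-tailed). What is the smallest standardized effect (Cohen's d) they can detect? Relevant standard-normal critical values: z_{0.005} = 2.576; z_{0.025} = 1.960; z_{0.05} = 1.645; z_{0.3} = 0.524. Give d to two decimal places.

For two independent groups of n = 459 each: d_min = (z_{α/2} + z_β)·√(2/n).
z-sum = 1.960 + 0.524 = 2.484.
d_min = 2.484 × √(2/459) = 2.484 × 0.0660 = 0.164.

d_min ≈ 0.16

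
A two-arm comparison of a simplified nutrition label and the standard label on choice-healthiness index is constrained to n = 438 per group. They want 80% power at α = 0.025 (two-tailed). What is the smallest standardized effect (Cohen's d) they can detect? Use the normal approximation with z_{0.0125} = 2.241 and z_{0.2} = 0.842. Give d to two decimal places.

For two independent groups of n = 438 each: d_min = (z_{α/2} + z_β)·√(2/n).
z-sum = 2.241 + 0.842 = 3.083.
d_min = 3.083 × √(2/438) = 3.083 × 0.0676 = 0.208.

d_min ≈ 0.21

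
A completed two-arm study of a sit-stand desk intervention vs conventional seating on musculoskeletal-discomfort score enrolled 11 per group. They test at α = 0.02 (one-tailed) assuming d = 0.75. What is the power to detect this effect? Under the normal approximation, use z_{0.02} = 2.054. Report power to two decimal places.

power ≈ 0.38

For two equal groups, power = Φ(d·√(n/2) − z_{α}).
d·√(n/2) = 0.75 × √(11/2) = 0.75 × 2.345 = 1.759.
z_β = 1.759 − 2.054 = -0.295.
Power = Φ(-0.295) = 0.384.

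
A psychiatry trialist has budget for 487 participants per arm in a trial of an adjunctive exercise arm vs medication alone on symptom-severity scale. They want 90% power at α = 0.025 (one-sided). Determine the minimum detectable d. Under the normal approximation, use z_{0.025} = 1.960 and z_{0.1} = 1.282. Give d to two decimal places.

For two independent groups of n = 487 each: d_min = (z_{α} + z_β)·√(2/n).
z-sum = 1.960 + 1.282 = 3.242.
d_min = 3.242 × √(2/487) = 3.242 × 0.0641 = 0.208.

d_min ≈ 0.21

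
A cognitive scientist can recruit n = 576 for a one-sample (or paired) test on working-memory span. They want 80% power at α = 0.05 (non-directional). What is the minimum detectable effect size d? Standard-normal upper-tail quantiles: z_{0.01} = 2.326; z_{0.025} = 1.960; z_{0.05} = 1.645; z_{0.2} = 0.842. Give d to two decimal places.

d_min ≈ 0.12

For a single sample (or paired design) of n = 576: d_min = (z_{α/2} + z_β)/√n.
z-sum = 1.960 + 0.842 = 2.802.
d_min = 2.802 / √576 = 2.802 / 24.000 = 0.117.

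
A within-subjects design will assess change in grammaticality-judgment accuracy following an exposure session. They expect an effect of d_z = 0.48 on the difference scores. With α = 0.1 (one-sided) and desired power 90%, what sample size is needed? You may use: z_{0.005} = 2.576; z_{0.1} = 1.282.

n = 29 pairs

For a paired (one-sample on differences) test: n = ((z_{α} + z_β) / d)².
z_{α} + z_β = 1.282 + 1.282 = 2.564.
n = (2.564 / 0.48)² = 5.342² = 28.53.
Round up.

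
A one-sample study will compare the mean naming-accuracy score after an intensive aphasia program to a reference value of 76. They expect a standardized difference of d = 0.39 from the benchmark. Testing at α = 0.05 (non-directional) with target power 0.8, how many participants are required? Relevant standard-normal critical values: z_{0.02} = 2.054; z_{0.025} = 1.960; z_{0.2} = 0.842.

For a one-sample test: n = ((z_{α/2} + z_β) / d)².
z_{α/2} + z_β = 1.960 + 0.842 = 2.802.
n = (2.802 / 0.39)² = 7.185² = 51.62.
Round up.

n = 52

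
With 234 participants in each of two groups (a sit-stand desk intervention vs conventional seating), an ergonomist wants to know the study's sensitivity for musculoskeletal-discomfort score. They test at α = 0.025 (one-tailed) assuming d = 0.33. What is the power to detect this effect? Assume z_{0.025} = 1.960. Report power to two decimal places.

power ≈ 0.95

For two equal groups, power = Φ(d·√(n/2) − z_{α}).
d·√(n/2) = 0.33 × √(234/2) = 0.33 × 10.817 = 3.569.
z_β = 3.569 − 1.960 = 1.609.
Power = Φ(1.609) = 0.946.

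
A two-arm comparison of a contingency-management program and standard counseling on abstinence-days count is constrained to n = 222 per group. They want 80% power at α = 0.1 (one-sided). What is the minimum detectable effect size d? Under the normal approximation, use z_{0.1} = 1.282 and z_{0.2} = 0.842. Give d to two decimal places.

For two independent groups of n = 222 each: d_min = (z_{α} + z_β)·√(2/n).
z-sum = 1.282 + 0.842 = 2.124.
d_min = 2.124 × √(2/222) = 2.124 × 0.0949 = 0.202.

d_min ≈ 0.20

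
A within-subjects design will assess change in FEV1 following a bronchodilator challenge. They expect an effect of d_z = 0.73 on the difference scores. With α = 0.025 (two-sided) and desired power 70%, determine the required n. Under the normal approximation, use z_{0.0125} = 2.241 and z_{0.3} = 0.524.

For a paired (one-sample on differences) test: n = ((z_{α/2} + z_β) / d)².
z_{α/2} + z_β = 2.241 + 0.524 = 2.765.
n = (2.765 / 0.73)² = 3.788² = 14.35.
Round up.

n = 15 pairs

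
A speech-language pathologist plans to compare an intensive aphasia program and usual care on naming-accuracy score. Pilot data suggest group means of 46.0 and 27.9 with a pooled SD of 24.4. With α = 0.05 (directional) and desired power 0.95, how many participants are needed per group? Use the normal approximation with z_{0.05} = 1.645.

n = 40 per group

Cohen's d = |M₁ − M₂| / SD_pooled = |46.0 − 27.9| / 24.4 = 18.1 / 24.4 = 0.742.
For two independent groups with equal n: n = 2·((z_{α} + z_β) / d)².
z_{α} + z_β = 1.645 + 1.645 = 3.290.
n = 2 × (3.290 / 0.742)² = 2 × 4.434² = 2 × 19.66 = 39.3.
Round up to the next whole participant.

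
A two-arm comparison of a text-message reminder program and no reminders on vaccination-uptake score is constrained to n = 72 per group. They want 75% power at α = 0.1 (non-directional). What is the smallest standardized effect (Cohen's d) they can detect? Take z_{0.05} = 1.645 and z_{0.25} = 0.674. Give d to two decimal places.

d_min ≈ 0.39

For two independent groups of n = 72 each: d_min = (z_{α/2} + z_β)·√(2/n).
z-sum = 1.645 + 0.674 = 2.319.
d_min = 2.319 × √(2/72) = 2.319 × 0.1667 = 0.386.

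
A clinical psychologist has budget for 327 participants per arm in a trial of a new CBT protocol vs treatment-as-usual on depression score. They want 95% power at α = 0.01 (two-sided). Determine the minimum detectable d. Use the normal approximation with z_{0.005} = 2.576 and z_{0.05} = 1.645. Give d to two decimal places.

d_min ≈ 0.33

For two independent groups of n = 327 each: d_min = (z_{α/2} + z_β)·√(2/n).
z-sum = 2.576 + 1.645 = 4.221.
d_min = 4.221 × √(2/327) = 4.221 × 0.0782 = 0.330.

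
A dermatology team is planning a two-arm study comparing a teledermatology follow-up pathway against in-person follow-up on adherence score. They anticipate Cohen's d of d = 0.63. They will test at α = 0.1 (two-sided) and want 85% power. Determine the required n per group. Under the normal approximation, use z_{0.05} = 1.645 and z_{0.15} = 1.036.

n = 37 per group

For two independent groups with equal n: n = 2·((z_{α/2} + z_β) / d)².
z_{α/2} + z_β = 1.645 + 1.036 = 2.681.
n = 2 × (2.681 / 0.63)² = 2 × 4.256² = 2 × 18.11 = 36.2.
Round up to the next whole participant.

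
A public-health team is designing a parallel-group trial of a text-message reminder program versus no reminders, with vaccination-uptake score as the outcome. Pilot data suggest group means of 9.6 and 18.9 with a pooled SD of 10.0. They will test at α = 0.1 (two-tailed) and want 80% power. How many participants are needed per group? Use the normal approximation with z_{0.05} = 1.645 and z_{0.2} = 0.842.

Cohen's d = |M₁ − M₂| / SD_pooled = |9.6 − 18.9| / 10.0 = 9.3 / 10.0 = 0.930.
For two independent groups with equal n: n = 2·((z_{α/2} + z_β) / d)².
z_{α/2} + z_β = 1.645 + 0.842 = 2.487.
n = 2 × (2.487 / 0.930)² = 2 × 2.674² = 2 × 7.15 = 14.3.
Round up to the next whole participant.

n = 15 per group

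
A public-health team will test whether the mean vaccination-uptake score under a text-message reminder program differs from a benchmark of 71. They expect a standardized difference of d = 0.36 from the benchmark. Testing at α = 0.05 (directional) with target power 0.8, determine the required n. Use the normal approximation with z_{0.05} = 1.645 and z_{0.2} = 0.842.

For a one-sample test: n = ((z_{α} + z_β) / d)².
z_{α} + z_β = 1.645 + 0.842 = 2.487.
n = (2.487 / 0.36)² = 6.908² = 47.73.
Round up.

n = 48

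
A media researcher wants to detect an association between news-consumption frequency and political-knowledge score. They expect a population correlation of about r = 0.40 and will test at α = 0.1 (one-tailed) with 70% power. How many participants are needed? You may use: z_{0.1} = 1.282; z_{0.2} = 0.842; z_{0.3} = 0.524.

n = 22

Fisher's z: C = ½·ln((1+r)/(1−r)) = ½·ln(2.3333) = 0.4236.
n = ((z_{α} + z_β)/C)² + 3.
(1.282 + 0.524) / 0.4236 = 1.806 / 0.4236 = 4.263.
n = 4.263² + 3 = 18.18 + 3 = 21.2.
Round up.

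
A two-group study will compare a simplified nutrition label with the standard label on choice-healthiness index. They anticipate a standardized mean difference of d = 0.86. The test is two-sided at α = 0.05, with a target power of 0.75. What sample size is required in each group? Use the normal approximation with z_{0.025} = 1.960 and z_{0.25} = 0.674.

n = 19 per group

For two independent groups with equal n: n = 2·((z_{α/2} + z_β) / d)².
z_{α/2} + z_β = 1.960 + 0.674 = 2.634.
n = 2 × (2.634 / 0.86)² = 2 × 3.063² = 2 × 9.38 = 18.8.
Round up to the next whole participant.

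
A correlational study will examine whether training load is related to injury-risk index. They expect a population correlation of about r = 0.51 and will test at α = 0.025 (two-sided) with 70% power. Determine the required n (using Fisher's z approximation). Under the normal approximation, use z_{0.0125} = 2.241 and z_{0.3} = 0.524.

n = 28

Fisher's z: C = ½·ln((1+r)/(1−r)) = ½·ln(3.0816) = 0.5627.
n = ((z_{α/2} + z_β)/C)² + 3.
(2.241 + 0.524) / 0.5627 = 2.765 / 0.5627 = 4.914.
n = 4.914² + 3 = 24.15 + 3 = 27.1.
Round up.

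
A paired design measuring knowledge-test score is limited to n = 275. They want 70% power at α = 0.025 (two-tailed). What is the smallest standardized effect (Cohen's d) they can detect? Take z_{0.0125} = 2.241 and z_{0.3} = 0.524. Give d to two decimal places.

d_min ≈ 0.17

For a single sample (or paired design) of n = 275: d_min = (z_{α/2} + z_β)/√n.
z-sum = 2.241 + 0.524 = 2.765.
d_min = 2.765 / √275 = 2.765 / 16.583 = 0.167.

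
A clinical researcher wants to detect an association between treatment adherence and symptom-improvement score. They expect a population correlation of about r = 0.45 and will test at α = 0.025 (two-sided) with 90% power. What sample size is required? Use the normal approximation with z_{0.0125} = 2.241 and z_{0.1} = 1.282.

n = 56

Fisher's z: C = ½·ln((1+r)/(1−r)) = ½·ln(2.6364) = 0.4847.
n = ((z_{α/2} + z_β)/C)² + 3.
(2.241 + 1.282) / 0.4847 = 3.523 / 0.4847 = 7.268.
n = 7.268² + 3 = 52.83 + 3 = 55.8.
Round up.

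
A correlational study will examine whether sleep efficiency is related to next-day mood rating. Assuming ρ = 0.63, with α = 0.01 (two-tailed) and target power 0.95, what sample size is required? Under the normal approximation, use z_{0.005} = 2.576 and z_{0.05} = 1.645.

Fisher's z: C = ½·ln((1+r)/(1−r)) = ½·ln(4.4054) = 0.7414.
n = ((z_{α/2} + z_β)/C)² + 3.
(2.576 + 1.645) / 0.7414 = 4.221 / 0.7414 = 5.693.
n = 5.693² + 3 = 32.41 + 3 = 35.4.
Round up.

n = 36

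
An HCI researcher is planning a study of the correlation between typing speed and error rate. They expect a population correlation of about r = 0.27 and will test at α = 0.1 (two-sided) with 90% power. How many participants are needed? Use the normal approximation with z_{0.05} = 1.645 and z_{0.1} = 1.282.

Fisher's z: C = ½·ln((1+r)/(1−r)) = ½·ln(1.7397) = 0.2769.
n = ((z_{α/2} + z_β)/C)² + 3.
(1.645 + 1.282) / 0.2769 = 2.927 / 0.2769 = 10.571.
n = 10.571² + 3 = 111.74 + 3 = 114.7.
Round up.

n = 115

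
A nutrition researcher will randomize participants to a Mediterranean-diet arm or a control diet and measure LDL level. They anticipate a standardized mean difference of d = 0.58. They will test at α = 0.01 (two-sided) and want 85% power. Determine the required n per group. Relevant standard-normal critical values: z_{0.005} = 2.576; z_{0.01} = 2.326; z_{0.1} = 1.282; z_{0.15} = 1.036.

For two independent groups with equal n: n = 2·((z_{α/2} + z_β) / d)².
z_{α/2} + z_β = 2.576 + 1.036 = 3.612.
n = 2 × (3.612 / 0.58)² = 2 × 6.228² = 2 × 38.78 = 77.6.
Round up to the next whole participant.

n = 78 per group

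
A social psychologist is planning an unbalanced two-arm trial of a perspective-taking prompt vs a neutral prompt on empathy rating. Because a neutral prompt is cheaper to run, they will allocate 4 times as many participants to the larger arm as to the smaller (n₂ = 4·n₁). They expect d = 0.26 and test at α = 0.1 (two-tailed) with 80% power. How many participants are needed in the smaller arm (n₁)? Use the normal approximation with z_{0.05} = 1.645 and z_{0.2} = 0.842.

n₁ = 115

With allocation ratio k = n₂/n₁ = 4, Var(x̄₁−x̄₂) = σ²(1/n₁ + 1/(k·n₁)) = σ²·(k+1)/(k·n₁).
So n₁ = (1 + 1/k)·((z_{α/2} + z_β)/d)² = 1.250 × (2.487/0.26)².
n₁ = 1.250 × 91.50 = 114.4.
Round up: n₁ = 115, giving n₂ = 4 × 115 = 460.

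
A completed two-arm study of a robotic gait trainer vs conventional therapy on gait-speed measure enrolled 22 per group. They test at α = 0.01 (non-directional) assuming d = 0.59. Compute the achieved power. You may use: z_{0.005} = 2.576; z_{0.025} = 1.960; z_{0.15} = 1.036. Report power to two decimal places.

power ≈ 0.27

For two equal groups, power = Φ(d·√(n/2) − z_{α/2}).
d·√(n/2) = 0.59 × √(22/2) = 0.59 × 3.317 = 1.957.
z_β = 1.957 − 2.576 = -0.619.
Power = Φ(-0.619) = 0.268.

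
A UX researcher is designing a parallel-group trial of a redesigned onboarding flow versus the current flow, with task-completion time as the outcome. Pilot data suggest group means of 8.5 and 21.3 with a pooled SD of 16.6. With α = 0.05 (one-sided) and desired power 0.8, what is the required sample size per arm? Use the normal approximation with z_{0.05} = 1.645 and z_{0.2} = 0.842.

n = 21 per group

Cohen's d = |M₁ − M₂| / SD_pooled = |8.5 − 21.3| / 16.6 = 12.8 / 16.6 = 0.771.
For two independent groups with equal n: n = 2·((z_{α} + z_β) / d)².
z_{α} + z_β = 1.645 + 0.842 = 2.487.
n = 2 × (2.487 / 0.771)² = 2 × 3.226² = 2 × 10.41 = 20.8.
Round up to the next whole participant.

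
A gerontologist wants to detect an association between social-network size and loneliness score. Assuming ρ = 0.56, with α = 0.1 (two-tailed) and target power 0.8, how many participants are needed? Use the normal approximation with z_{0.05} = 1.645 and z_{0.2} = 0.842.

Fisher's z: C = ½·ln((1+r)/(1−r)) = ½·ln(3.5455) = 0.6328.
n = ((z_{α/2} + z_β)/C)² + 3.
(1.645 + 0.842) / 0.6328 = 2.487 / 0.6328 = 3.930.
n = 3.930² + 3 = 15.45 + 3 = 18.4.
Round up.

n = 19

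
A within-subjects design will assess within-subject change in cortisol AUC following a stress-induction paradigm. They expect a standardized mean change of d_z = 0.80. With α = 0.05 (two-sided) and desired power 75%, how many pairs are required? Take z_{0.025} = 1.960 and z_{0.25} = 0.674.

n = 11 pairs

For a paired (one-sample on differences) test: n = ((z_{α/2} + z_β) / d)².
z_{α/2} + z_β = 1.960 + 0.674 = 2.634.
n = (2.634 / 0.80)² = 3.292² = 10.84.
Round up.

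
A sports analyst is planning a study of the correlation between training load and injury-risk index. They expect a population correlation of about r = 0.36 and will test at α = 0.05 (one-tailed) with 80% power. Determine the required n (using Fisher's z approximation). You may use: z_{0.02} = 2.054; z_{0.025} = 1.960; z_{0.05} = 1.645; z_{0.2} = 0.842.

Fisher's z: C = ½·ln((1+r)/(1−r)) = ½·ln(2.1250) = 0.3769.
n = ((z_{α} + z_β)/C)² + 3.
(1.645 + 0.842) / 0.3769 = 2.487 / 0.3769 = 6.599.
n = 6.599² + 3 = 43.54 + 3 = 46.5.
Round up.

n = 47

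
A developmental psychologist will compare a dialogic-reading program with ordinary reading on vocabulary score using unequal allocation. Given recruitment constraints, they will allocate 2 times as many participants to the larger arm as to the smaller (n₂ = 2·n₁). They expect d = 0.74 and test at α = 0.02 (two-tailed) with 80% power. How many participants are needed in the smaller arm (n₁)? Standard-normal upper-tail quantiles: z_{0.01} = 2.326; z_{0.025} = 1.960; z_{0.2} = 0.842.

n₁ = 28

With allocation ratio k = n₂/n₁ = 2, Var(x̄₁−x̄₂) = σ²(1/n₁ + 1/(k·n₁)) = σ²·(k+1)/(k·n₁).
So n₁ = (1 + 1/k)·((z_{α/2} + z_β)/d)² = 1.500 × (3.168/0.74)².
n₁ = 1.500 × 18.33 = 27.5.
Round up: n₁ = 28, giving n₂ = 2 × 28 = 56.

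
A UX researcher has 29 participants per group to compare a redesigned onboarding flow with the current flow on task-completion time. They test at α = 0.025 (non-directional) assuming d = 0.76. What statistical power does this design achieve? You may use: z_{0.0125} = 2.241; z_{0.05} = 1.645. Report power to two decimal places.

For two equal groups, power = Φ(d·√(n/2) − z_{α/2}).
d·√(n/2) = 0.76 × √(29/2) = 0.76 × 3.808 = 2.894.
z_β = 2.894 − 2.241 = 0.653.
Power = Φ(0.653) = 0.743.

power ≈ 0.74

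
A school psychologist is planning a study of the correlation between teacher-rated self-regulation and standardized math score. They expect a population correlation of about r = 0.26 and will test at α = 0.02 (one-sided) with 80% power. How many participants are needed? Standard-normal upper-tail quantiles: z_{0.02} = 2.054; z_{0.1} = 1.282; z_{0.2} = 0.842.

n = 122

Fisher's z: C = ½·ln((1+r)/(1−r)) = ½·ln(1.7027) = 0.2661.
n = ((z_{α} + z_β)/C)² + 3.
(2.054 + 0.842) / 0.2661 = 2.896 / 0.2661 = 10.883.
n = 10.883² + 3 = 118.44 + 3 = 121.4.
Round up.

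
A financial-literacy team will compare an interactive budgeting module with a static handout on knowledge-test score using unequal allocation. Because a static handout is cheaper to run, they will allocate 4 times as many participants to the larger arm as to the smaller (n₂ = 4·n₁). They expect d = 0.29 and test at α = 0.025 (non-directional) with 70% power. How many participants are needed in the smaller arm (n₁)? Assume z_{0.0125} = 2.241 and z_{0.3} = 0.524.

With allocation ratio k = n₂/n₁ = 4, Var(x̄₁−x̄₂) = σ²(1/n₁ + 1/(k·n₁)) = σ²·(k+1)/(k·n₁).
So n₁ = (1 + 1/k)·((z_{α/2} + z_β)/d)² = 1.250 × (2.765/0.29)².
n₁ = 1.250 × 90.91 = 113.6.
Round up: n₁ = 114, giving n₂ = 4 × 114 = 456.

n₁ = 114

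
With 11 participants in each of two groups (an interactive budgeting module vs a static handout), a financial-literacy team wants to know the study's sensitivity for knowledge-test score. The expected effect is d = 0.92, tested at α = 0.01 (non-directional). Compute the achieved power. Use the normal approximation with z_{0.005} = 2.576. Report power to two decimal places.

power ≈ 0.34

For two equal groups, power = Φ(d·√(n/2) − z_{α/2}).
d·√(n/2) = 0.92 × √(11/2) = 0.92 × 2.345 = 2.158.
z_β = 2.158 − 2.576 = -0.418.
Power = Φ(-0.418) = 0.338.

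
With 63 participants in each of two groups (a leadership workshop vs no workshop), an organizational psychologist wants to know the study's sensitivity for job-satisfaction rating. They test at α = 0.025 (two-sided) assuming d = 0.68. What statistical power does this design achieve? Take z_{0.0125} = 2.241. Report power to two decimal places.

power ≈ 0.94

For two equal groups, power = Φ(d·√(n/2) − z_{α/2}).
d·√(n/2) = 0.68 × √(63/2) = 0.68 × 5.612 = 3.816.
z_β = 3.816 − 2.241 = 1.575.
Power = Φ(1.575) = 0.942.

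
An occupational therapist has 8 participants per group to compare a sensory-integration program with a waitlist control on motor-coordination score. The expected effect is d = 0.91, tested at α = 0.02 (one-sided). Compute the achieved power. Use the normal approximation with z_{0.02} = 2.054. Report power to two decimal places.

power ≈ 0.41

For two equal groups, power = Φ(d·√(n/2) − z_{α}).
d·√(n/2) = 0.91 × √(8/2) = 0.91 × 2.000 = 1.820.
z_β = 1.820 − 2.054 = -0.234.
Power = Φ(-0.234) = 0.407.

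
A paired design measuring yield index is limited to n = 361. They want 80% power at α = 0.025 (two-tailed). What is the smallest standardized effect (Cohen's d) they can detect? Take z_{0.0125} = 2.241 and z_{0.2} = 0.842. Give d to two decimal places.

d_min ≈ 0.16

For a single sample (or paired design) of n = 361: d_min = (z_{α/2} + z_β)/√n.
z-sum = 2.241 + 0.842 = 3.083.
d_min = 3.083 / √361 = 3.083 / 19.000 = 0.162.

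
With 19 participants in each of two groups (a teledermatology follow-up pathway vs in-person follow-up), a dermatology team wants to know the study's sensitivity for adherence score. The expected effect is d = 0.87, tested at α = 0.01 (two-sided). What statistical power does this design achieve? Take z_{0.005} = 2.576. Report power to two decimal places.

For two equal groups, power = Φ(d·√(n/2) − z_{α/2}).
d·√(n/2) = 0.87 × √(19/2) = 0.87 × 3.082 = 2.682.
z_β = 2.682 − 2.576 = 0.106.
Power = Φ(0.106) = 0.542.

power ≈ 0.54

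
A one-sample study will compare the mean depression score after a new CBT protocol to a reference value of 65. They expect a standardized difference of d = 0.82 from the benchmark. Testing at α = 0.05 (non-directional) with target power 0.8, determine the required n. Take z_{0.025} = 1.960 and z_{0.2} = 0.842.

For a one-sample test: n = ((z_{α/2} + z_β) / d)².
z_{α/2} + z_β = 1.960 + 0.842 = 2.802.
n = (2.802 / 0.82)² = 3.417² = 11.68.
Round up.

n = 12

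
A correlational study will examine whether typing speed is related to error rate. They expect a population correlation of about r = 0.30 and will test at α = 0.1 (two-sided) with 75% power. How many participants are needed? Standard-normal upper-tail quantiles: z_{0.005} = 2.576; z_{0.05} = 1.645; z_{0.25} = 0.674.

n = 60

Fisher's z: C = ½·ln((1+r)/(1−r)) = ½·ln(1.8571) = 0.3095.
n = ((z_{α/2} + z_β)/C)² + 3.
(1.645 + 0.674) / 0.3095 = 2.319 / 0.3095 = 7.493.
n = 7.493² + 3 = 56.14 + 3 = 59.1.
Round up.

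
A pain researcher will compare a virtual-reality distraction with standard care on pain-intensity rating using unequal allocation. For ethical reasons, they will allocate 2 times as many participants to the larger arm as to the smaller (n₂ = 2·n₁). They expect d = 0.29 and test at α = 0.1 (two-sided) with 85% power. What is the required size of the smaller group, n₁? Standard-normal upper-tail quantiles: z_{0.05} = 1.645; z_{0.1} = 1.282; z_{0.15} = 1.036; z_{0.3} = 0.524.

With allocation ratio k = n₂/n₁ = 2, Var(x̄₁−x̄₂) = σ²(1/n₁ + 1/(k·n₁)) = σ²·(k+1)/(k·n₁).
So n₁ = (1 + 1/k)·((z_{α/2} + z_β)/d)² = 1.500 × (2.681/0.29)².
n₁ = 1.500 × 85.47 = 128.2.
Round up: n₁ = 129, giving n₂ = 2 × 129 = 258.

n₁ = 129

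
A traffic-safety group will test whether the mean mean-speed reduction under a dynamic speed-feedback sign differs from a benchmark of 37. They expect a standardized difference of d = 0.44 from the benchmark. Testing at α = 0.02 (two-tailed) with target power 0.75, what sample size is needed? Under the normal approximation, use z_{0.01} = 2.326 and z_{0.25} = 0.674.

For a one-sample test: n = ((z_{α/2} + z_β) / d)².
z_{α/2} + z_β = 2.326 + 0.674 = 3.000.
n = (3.000 / 0.44)² = 6.818² = 46.49.
Round up.

n = 47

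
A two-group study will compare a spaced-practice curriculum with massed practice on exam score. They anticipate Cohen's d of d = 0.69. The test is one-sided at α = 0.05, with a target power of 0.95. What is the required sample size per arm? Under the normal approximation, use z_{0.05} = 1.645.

n = 46 per group

For two independent groups with equal n: n = 2·((z_{α} + z_β) / d)².
z_{α} + z_β = 1.645 + 1.645 = 3.290.
n = 2 × (3.290 / 0.69)² = 2 × 4.768² = 2 × 22.73 = 45.5.
Round up to the next whole participant.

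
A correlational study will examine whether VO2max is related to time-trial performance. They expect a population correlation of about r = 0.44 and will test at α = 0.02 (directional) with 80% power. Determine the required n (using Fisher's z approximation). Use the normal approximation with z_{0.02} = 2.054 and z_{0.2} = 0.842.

n = 41

Fisher's z: C = ½·ln((1+r)/(1−r)) = ½·ln(2.5714) = 0.4722.
n = ((z_{α} + z_β)/C)² + 3.
(2.054 + 0.842) / 0.4722 = 2.896 / 0.4722 = 6.133.
n = 6.133² + 3 = 37.61 + 3 = 40.6.
Round up.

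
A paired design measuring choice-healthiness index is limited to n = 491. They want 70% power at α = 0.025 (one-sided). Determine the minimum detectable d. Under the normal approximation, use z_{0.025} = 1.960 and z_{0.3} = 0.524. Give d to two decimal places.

For a single sample (or paired design) of n = 491: d_min = (z_{α} + z_β)/√n.
z-sum = 1.960 + 0.524 = 2.484.
d_min = 2.484 / √491 = 2.484 / 22.159 = 0.112.

d_min ≈ 0.11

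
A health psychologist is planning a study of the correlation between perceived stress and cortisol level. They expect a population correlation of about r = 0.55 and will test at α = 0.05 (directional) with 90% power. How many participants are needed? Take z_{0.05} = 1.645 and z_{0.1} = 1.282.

n = 26

Fisher's z: C = ½·ln((1+r)/(1−r)) = ½·ln(3.4444) = 0.6184.
n = ((z_{α} + z_β)/C)² + 3.
(1.645 + 1.282) / 0.6184 = 2.927 / 0.6184 = 4.733.
n = 4.733² + 3 = 22.40 + 3 = 25.4.
Round up.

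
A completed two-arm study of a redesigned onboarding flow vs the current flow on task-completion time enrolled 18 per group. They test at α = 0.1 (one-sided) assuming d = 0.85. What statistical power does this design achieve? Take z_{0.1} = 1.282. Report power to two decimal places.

For two equal groups, power = Φ(d·√(n/2) − z_{α}).
d·√(n/2) = 0.85 × √(18/2) = 0.85 × 3.000 = 2.550.
z_β = 2.550 − 1.282 = 1.268.
Power = Φ(1.268) = 0.898.

power ≈ 0.90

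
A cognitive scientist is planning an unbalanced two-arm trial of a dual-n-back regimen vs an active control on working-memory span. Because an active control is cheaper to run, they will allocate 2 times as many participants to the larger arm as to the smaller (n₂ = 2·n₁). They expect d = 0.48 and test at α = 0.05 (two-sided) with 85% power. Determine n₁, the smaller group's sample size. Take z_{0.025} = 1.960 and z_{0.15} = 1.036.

With allocation ratio k = n₂/n₁ = 2, Var(x̄₁−x̄₂) = σ²(1/n₁ + 1/(k·n₁)) = σ²·(k+1)/(k·n₁).
So n₁ = (1 + 1/k)·((z_{α/2} + z_β)/d)² = 1.500 × (2.996/0.48)².
n₁ = 1.500 × 38.96 = 58.4.
Round up: n₁ = 59, giving n₂ = 2 × 59 = 118.

n₁ = 59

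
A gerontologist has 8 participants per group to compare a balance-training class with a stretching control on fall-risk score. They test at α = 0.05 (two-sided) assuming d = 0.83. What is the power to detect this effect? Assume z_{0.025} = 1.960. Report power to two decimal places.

power ≈ 0.38

For two equal groups, power = Φ(d·√(n/2) − z_{α/2}).
d·√(n/2) = 0.83 × √(8/2) = 0.83 × 2.000 = 1.660.
z_β = 1.660 − 1.960 = -0.300.
Power = Φ(-0.300) = 0.382.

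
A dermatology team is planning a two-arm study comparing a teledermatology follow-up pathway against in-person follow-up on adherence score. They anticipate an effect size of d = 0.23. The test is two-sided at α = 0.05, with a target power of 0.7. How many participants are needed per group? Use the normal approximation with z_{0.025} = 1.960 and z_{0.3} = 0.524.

For two independent groups with equal n: n = 2·((z_{α/2} + z_β) / d)².
z_{α/2} + z_β = 1.960 + 0.524 = 2.484.
n = 2 × (2.484 / 0.23)² = 2 × 10.800² = 2 × 116.64 = 233.3.
Round up to the next whole participant.

n = 234 per group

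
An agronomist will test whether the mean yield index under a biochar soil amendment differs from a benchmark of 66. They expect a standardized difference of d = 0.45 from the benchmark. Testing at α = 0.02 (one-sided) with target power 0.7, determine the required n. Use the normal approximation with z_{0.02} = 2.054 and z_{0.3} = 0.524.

For a one-sample test: n = ((z_{α} + z_β) / d)².
z_{α} + z_β = 2.054 + 0.524 = 2.578.
n = (2.578 / 0.45)² = 5.729² = 32.82.
Round up.

n = 33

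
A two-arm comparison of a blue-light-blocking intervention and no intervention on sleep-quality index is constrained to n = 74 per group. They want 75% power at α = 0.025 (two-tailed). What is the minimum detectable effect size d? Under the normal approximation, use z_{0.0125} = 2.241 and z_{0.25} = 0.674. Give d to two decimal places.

d_min ≈ 0.48

For two independent groups of n = 74 each: d_min = (z_{α/2} + z_β)·√(2/n).
z-sum = 2.241 + 0.674 = 2.915.
d_min = 2.915 × √(2/74) = 2.915 × 0.1644 = 0.479.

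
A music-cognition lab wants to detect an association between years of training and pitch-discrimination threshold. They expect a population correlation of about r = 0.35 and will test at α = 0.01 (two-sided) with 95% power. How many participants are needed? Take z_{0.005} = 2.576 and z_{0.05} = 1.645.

n = 137

Fisher's z: C = ½·ln((1+r)/(1−r)) = ½·ln(2.0769) = 0.3654.
n = ((z_{α/2} + z_β)/C)² + 3.
(2.576 + 1.645) / 0.3654 = 4.221 / 0.3654 = 11.552.
n = 11.552² + 3 = 133.44 + 3 = 136.4.
Round up.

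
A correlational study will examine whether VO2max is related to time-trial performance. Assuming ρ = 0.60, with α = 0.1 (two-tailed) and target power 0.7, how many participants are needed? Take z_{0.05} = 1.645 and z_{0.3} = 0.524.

n = 13

Fisher's z: C = ½·ln((1+r)/(1−r)) = ½·ln(4.0000) = 0.6931.
n = ((z_{α/2} + z_β)/C)² + 3.
(1.645 + 0.524) / 0.6931 = 2.169 / 0.6931 = 3.129.
n = 3.129² + 3 = 9.79 + 3 = 12.8.
Round up.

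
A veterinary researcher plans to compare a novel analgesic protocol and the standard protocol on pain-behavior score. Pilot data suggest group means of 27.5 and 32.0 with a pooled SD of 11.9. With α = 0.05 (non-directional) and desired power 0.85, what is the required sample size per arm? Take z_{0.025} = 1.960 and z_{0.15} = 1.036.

n = 126 per group

Cohen's d = |M₁ − M₂| / SD_pooled = |27.5 − 32.0| / 11.9 = 4.5 / 11.9 = 0.378.
For two independent groups with equal n: n = 2·((z_{α/2} + z_β) / d)².
z_{α/2} + z_β = 1.960 + 1.036 = 2.996.
n = 2 × (2.996 / 0.378)² = 2 × 7.926² = 2 × 62.82 = 125.6.
Round up to the next whole participant.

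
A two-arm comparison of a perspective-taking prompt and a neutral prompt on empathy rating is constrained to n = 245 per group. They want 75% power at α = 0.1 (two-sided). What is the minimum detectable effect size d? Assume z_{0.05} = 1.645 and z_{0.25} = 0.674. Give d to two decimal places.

For two independent groups of n = 245 each: d_min = (z_{α/2} + z_β)·√(2/n).
z-sum = 1.645 + 0.674 = 2.319.
d_min = 2.319 × √(2/245) = 2.319 × 0.0904 = 0.210.

d_min ≈ 0.21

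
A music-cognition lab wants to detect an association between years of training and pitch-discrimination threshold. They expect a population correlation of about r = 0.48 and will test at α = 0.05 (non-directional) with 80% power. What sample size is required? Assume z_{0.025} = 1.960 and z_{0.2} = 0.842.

Fisher's z: C = ½·ln((1+r)/(1−r)) = ½·ln(2.8462) = 0.5230.
n = ((z_{α/2} + z_β)/C)² + 3.
(1.960 + 0.842) / 0.5230 = 2.802 / 0.5230 = 5.358.
n = 5.358² + 3 = 28.70 + 3 = 31.7.
Round up.

n = 32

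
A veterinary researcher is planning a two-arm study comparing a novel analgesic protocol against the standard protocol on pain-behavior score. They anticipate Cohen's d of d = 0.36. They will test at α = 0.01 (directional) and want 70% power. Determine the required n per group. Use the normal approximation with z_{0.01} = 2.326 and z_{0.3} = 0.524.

n = 126 per group

For two independent groups with equal n: n = 2·((z_{α} + z_β) / d)².
z_{α} + z_β = 2.326 + 0.524 = 2.850.
n = 2 × (2.850 / 0.36)² = 2 × 7.917² = 2 × 62.67 = 125.3.
Round up to the next whole participant.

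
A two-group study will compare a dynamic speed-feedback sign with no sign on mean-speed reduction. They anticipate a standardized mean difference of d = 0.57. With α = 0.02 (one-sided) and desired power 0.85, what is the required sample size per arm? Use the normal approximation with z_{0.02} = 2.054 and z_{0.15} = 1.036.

n = 59 per group

For two independent groups with equal n: n = 2·((z_{α} + z_β) / d)².
z_{α} + z_β = 2.054 + 1.036 = 3.090.
n = 2 × (3.090 / 0.57)² = 2 × 5.421² = 2 × 29.39 = 58.8.
Round up to the next whole participant.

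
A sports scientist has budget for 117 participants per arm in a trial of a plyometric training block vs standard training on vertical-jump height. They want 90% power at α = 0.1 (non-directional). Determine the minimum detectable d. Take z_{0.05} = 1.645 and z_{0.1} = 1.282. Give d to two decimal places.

For two independent groups of n = 117 each: d_min = (z_{α/2} + z_β)·√(2/n).
z-sum = 1.645 + 1.282 = 2.927.
d_min = 2.927 × √(2/117) = 2.927 × 0.1307 = 0.383.

d_min ≈ 0.38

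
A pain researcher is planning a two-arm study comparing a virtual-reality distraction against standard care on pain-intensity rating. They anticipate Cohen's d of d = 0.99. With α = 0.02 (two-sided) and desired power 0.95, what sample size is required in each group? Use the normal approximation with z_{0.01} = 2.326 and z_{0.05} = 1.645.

n = 33 per group

For two independent groups with equal n: n = 2·((z_{α/2} + z_β) / d)².
z_{α/2} + z_β = 2.326 + 1.645 = 3.971.
n = 2 × (3.971 / 0.99)² = 2 × 4.011² = 2 × 16.09 = 32.2.
Round up to the next whole participant.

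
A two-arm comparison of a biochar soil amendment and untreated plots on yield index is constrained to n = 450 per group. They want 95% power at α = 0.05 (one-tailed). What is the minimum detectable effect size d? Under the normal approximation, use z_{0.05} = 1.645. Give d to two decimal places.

For two independent groups of n = 450 each: d_min = (z_{α} + z_β)·√(2/n).
z-sum = 1.645 + 1.645 = 3.290.
d_min = 3.290 × √(2/450) = 3.290 × 0.0667 = 0.219.

d_min ≈ 0.22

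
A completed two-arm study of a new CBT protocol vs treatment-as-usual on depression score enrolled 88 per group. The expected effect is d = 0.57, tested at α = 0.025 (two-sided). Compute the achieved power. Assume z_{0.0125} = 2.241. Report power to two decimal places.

power ≈ 0.94

For two equal groups, power = Φ(d·√(n/2) − z_{α/2}).
d·√(n/2) = 0.57 × √(88/2) = 0.57 × 6.633 = 3.781.
z_β = 3.781 − 2.241 = 1.540.
Power = Φ(1.540) = 0.938.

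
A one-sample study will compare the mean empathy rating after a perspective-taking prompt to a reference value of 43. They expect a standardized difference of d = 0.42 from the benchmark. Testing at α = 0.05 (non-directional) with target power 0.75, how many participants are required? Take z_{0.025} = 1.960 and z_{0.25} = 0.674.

For a one-sample test: n = ((z_{α/2} + z_β) / d)².
z_{α/2} + z_β = 1.960 + 0.674 = 2.634.
n = (2.634 / 0.42)² = 6.271² = 39.33.
Round up.

n = 40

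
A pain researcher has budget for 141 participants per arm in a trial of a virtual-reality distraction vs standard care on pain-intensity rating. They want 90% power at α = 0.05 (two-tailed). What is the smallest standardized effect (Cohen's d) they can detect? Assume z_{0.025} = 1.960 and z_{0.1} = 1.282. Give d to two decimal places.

For two independent groups of n = 141 each: d_min = (z_{α/2} + z_β)·√(2/n).
z-sum = 1.960 + 1.282 = 3.242.
d_min = 3.242 × √(2/141) = 3.242 × 0.1191 = 0.386.

d_min ≈ 0.39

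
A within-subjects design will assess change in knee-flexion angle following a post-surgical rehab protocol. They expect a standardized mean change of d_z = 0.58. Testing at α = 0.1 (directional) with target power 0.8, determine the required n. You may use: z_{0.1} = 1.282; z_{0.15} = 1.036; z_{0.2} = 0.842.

n = 14 pairs

For a paired (one-sample on differences) test: n = ((z_{α} + z_β) / d)².
z_{α} + z_β = 1.282 + 0.842 = 2.124.
n = (2.124 / 0.58)² = 3.662² = 13.41.
Round up.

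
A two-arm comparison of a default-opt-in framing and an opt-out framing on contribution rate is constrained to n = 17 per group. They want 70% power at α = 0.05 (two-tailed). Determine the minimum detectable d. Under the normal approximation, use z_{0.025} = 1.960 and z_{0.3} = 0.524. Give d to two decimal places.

For two independent groups of n = 17 each: d_min = (z_{α/2} + z_β)·√(2/n).
z-sum = 1.960 + 0.524 = 2.484.
d_min = 2.484 × √(2/17) = 2.484 × 0.3430 = 0.852.

d_min ≈ 0.85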